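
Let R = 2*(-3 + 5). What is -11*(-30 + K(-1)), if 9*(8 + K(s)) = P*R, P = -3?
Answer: 1298/3 ≈ 432.67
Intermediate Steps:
R = 4 (R = 2*2 = 4)
K(s) = -28/3 (K(s) = -8 + (-3*4)/9 = -8 + (⅑)*(-12) = -8 - 4/3 = -28/3)
-11*(-30 + K(-1)) = -11*(-30 - 28/3) = -11*(-118/3) = 1298/3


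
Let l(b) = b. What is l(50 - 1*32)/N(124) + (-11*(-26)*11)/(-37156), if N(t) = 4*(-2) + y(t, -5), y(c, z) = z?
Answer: -354853/241514 ≈ -1.4693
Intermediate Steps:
N(t) = -13 (N(t) = 4*(-2) - 5 = -8 - 5 = -13)
l(50 - 1*32)/N(124) + (-11*(-26)*11)/(-37156) = (50 - 1*32)/(-13) + (-11*(-26)*11)/(-37156) = (50 - 32)*(-1/13) + (286*11)*(-1/37156) = 18*(-1/13) + 3146*(-1/37156) = -18/13 - 1573/18578 = -354853/241514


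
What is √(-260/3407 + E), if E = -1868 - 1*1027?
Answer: 5*I*√1344201187/3407 ≈ 53.806*I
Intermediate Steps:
E = -2895 (E = -1868 - 1027 = -2895)
√(-260/3407 + E) = √(-260/3407 - 2895) = √(-9863525/3407) = 5*I*√1344201187/3407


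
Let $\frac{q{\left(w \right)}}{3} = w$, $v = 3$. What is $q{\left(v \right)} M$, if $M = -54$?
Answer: $-486$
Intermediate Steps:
$q{\left(w \right)} = 3 w$
$q{\left(v \right)} M = 3 \cdot 3 \left(-54\right) = 9 \left(-54\right) = -486$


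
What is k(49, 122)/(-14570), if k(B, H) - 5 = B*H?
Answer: -193/470 ≈ -0.41064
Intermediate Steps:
k(B, H) = 5 + B*H
k(49, 122)/(-14570) = (5 + 49*122)/(-14570) = (5 + 5978)*(-1/14570) = 5983*(-1/14570) = -193/470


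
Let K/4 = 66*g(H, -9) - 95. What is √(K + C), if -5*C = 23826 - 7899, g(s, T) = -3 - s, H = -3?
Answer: I*√89135/5 ≈ 59.711*I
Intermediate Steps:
C = -15927/5 (C = -(23826 - 7899)/5 = -⅕*15927 = -15927/5 ≈ -3185.4)
K = -380 (K = 4*(66*(-3 - 1*(-3)) - 95) = 4*(66*(-3 + 3) - 95) = 4*(66*0 - 95) = 4*(0 - 95) = 4*(-95) = -380)
√(K + C) = √(-380 - 15927/5) = √(-17827/5) = I*√89135/5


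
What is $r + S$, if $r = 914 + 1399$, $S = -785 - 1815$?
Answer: $-287$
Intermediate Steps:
$S = -2600$
$r = 2313$
$r + S = 2313 - 2600 = -287$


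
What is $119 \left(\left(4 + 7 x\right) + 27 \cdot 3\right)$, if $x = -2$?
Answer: $8449$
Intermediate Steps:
$119 \left(\left(4 + 7 x\right) + 27 \cdot 3\right) = 119 \left(\left(4 + 7 \left(-2\right)\right) + 27 \cdot 3\right) = 119 \left(\left(4 - 14\right) + 81\right) = 119 \left(-10 + 81\right) = 119 \cdot 71 = 8449$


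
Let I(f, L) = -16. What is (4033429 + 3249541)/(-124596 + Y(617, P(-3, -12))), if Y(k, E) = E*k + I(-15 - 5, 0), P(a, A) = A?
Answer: -3641485/66008 ≈ -55.167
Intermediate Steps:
Y(k, E) = -16 + E*k (Y(k, E) = E*k - 16 = -16 + E*k)
(4033429 + 3249541)/(-124596 + Y(617, P(-3, -12))) = (4033429 + 3249541)/(-124596 + (-16 - 12*617)) = 7282970/(-124596 + (-16 - 7404)) = 7282970/(-124596 - 7420) = 7282970/(-132016) = 7282970*(-1/132016) = -3641485/66008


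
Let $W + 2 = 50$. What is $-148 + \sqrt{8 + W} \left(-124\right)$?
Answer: $-148 - 248 \sqrt{14} \approx -1075.9$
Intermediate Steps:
$W = 48$ ($W = -2 + 50 = 48$)
$-148 + \sqrt{8 + W} \left(-124\right) = -148 + \sqrt{8 + 48} \left(-124\right) = -148 + \sqrt{56} \left(-124\right) = -148 + 2 \sqrt{14} \left(-124\right) = -148 - 248 \sqrt{14}$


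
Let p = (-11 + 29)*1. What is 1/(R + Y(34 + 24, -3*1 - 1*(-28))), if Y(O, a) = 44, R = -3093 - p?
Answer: -1/3067 ≈ -0.00032605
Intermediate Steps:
p = 18 (p = 18*1 = 18)
R = -3111 (R = -3093 - 1*18 = -3093 - 18 = -3111)
1/(R + Y(34 + 24, -3*1 - 1*(-28))) = 1/(-3111 + 44) = 1/(-3067) = -1/3067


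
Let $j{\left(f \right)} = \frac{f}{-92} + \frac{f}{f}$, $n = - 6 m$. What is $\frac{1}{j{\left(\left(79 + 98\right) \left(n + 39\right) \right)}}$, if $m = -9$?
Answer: $- \frac{92}{16369} \approx -0.0056204$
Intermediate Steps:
$n = 54$ ($n = \left(-6\right) \left(-9\right) = 54$)
$j{\left(f \right)} = 1 - \frac{f}{92}$ ($j{\left(f \right)} = f \left(- \frac{1}{92}\right) + 1 = - \frac{f}{92} + 1 = 1 - \frac{f}{92}$)
$\frac{1}{j{\left(\left(79 + 98\right) \left(n + 39\right) \right)}} = \frac{1}{1 - \frac{\left(79 + 98\right) \left(54 + 39\right)}{92}} = \frac{1}{1 - \frac{177 \cdot 93}{92}} = \frac{1}{1 - \frac{16461}{92}} = \frac{1}{- \frac{16369}{92}} = - \frac{92}{16369}$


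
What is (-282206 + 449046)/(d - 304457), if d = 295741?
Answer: -41710/2179 ≈ -19.142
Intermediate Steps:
(-282206 + 449046)/(d - 304457) = (-282206 + 449046)/(295741 - 304457) = 166840/(-8716) = 166840*(-1/8716) = -41710/2179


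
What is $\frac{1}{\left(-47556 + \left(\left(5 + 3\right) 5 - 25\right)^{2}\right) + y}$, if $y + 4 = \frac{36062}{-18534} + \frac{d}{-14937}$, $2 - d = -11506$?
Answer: $- \frac{46140393}{2184180827216} \approx -2.1125 \cdot 10^{-5}$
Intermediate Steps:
$d = 11508$ ($d = 2 - -11506 = 2 + 11506 = 11508$)
$y = - \frac{309886133}{46140393}$ ($y = -4 + \left(\frac{36062}{-18534} + \frac{11508}{-14937}\right) = -4 + \left(36062 \left(- \frac{1}{18534}\right) + 11508 \left(- \frac{1}{14937}\right)\right) = -4 - \frac{125324561}{46140393} = - \frac{309886133}{46140393} \approx -6.7162$)
$\frac{1}{\left(-47556 + \left(\left(5 + 3\right) 5 - 25\right)^{2}\right) + y} = \frac{1}{\left(-47556 + \left(\left(5 + 3\right) 5 - 25\right)^{2}\right) - \frac{309886133}{46140393}} = \frac{1}{\left(-47556 + \left(8 \cdot 5 - 25\right)^{2}\right) - \frac{309886133}{46140393}} = \frac{1}{\left(-47556 + \left(40 - 25\right)^{2}\right) - \frac{309886133}{46140393}} = \frac{1}{\left(-47556 + 15^{2}\right) - \frac{309886133}{46140393}} = \frac{1}{\left(-47556 + 225\right) - \frac{309886133}{46140393}} = \frac{1}{-47331 - \frac{309886133}{46140393}} = \frac{1}{- \frac{2184180827216}{46140393}} = - \frac{46140393}{2184180827216}$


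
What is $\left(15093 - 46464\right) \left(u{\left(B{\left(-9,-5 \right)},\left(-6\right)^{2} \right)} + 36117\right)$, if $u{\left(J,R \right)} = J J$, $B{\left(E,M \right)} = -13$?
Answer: $-1138328106$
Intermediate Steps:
$u{\left(J,R \right)} = J^{2}$
$\left(15093 - 46464\right) \left(u{\left(B{\left(-9,-5 \right)},\left(-6\right)^{2} \right)} + 36117\right) = \left(15093 - 46464\right) \left(\left(-13\right)^{2} + 36117\right) = - 31371 \left(169 + 36117\right) = \left(-31371\right) 36286 = -1138328106$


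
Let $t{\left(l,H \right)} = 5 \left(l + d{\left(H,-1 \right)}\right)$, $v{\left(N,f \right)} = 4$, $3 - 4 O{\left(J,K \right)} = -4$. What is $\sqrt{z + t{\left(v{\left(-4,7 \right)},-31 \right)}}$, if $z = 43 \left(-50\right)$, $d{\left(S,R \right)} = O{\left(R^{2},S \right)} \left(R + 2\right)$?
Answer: $\frac{i \sqrt{8485}}{2} \approx 46.057 i$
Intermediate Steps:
$O{\left(J,K \right)} = \frac{7}{4}$ ($O{\left(J,K \right)} = \frac{3}{4} - -1 = \frac{3}{4} + 1 = \frac{7}{4}$)
$d{\left(S,R \right)} = \frac{7}{2} + \frac{7 R}{4}$ ($d{\left(S,R \right)} = \frac{7 \left(R + 2\right)}{4} = \frac{7 \left(2 + R\right)}{4} = \frac{7}{2} + \frac{7 R}{4}$)
$z = -2150$
$t{\left(l,H \right)} = \frac{35}{4} + 5 l$ ($t{\left(l,H \right)} = 5 \left(l + \left(\frac{7}{2} + \frac{7}{4} \left(-1\right)\right)\right) = 5 \left(l + \left(\frac{7}{2} - \frac{7}{4}\right)\right) = 5 \left(l + \frac{7}{4}\right) = 5 \left(\frac{7}{4} + l\right) = \frac{35}{4} + 5 l$)
$\sqrt{z + t{\left(v{\left(-4,7 \right)},-31 \right)}} = \sqrt{-2150 + \left(\frac{35}{4} + 5 \cdot 4\right)} = \sqrt{-2150 + \left(\frac{35}{4} + 20\right)} = \sqrt{-2150 + \frac{115}{4}} = \sqrt{- \frac{8485}{4}} = \frac{i \sqrt{8485}}{2}$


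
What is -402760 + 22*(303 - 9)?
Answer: -396292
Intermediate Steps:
-402760 + 22*(303 - 9) = -402760 + 22*294 = -402760 + 6468 = -396292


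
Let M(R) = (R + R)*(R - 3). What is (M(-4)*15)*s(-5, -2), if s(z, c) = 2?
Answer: 1680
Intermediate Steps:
M(R) = 2*R*(-3 + R) (M(R) = (2*R)*(-3 + R) = 2*R*(-3 + R))
(M(-4)*15)*s(-5, -2) = ((2*(-4)*(-3 - 4))*15)*2 = ((2*(-4)*(-7))*15)*2 = (56*15)*2 = 840*2 = 1680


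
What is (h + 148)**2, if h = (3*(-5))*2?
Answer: 13924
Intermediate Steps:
h = -30 (h = -15*2 = -30)
(h + 148)**2 = (-30 + 148)**2 = 118**2 = 13924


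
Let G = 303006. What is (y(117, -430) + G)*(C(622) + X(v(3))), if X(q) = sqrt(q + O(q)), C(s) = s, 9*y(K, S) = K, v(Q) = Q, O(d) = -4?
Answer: 188477818 + 303019*I ≈ 1.8848e+8 + 3.0302e+5*I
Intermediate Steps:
y(K, S) = K/9
X(q) = sqrt(-4 + q) (X(q) = sqrt(q - 4) = sqrt(-4 + q))
(y(117, -430) + G)*(C(622) + X(v(3))) = ((1/9)*117 + 303006)*(622 + sqrt(-4 + 3)) = (13 + 303006)*(622 + sqrt(-1)) = 303019*(622 + I) = 188477818 + 303019*I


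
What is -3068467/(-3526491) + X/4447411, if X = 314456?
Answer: 14755660142833/15683754864801 ≈ 0.94082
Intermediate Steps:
-3068467/(-3526491) + X/4447411 = -3068467/(-3526491) + 314456/4447411 = -3068467*(-1/3526491) + 314456*(1/4447411) = 3068467/3526491 + 314456/4447411 = 14755660142833/15683754864801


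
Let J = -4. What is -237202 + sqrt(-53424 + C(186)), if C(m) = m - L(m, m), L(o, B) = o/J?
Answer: -237202 + I*sqrt(212766)/2 ≈ -2.372e+5 + 230.63*I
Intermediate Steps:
L(o, B) = -o/4 (L(o, B) = o/(-4) = o*(-1/4) = -o/4)
C(m) = 5*m/4 (C(m) = m - (-1)*m/4 = m + m/4 = 5*m/4)
-237202 + sqrt(-53424 + C(186)) = -237202 + sqrt(-53424 + (5/4)*186) = -237202 + sqrt(-53424 + 465/2) = -237202 + sqrt(-106383/2) = -237202 + I*sqrt(212766)/2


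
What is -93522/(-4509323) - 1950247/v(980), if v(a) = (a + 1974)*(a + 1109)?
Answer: -90298661339/305786905018 ≈ -0.29530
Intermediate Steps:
v(a) = (1109 + a)*(1974 + a) (v(a) = (1974 + a)*(1109 + a) = (1109 + a)*(1974 + a))
-93522/(-4509323) - 1950247/v(980) = -93522/(-4509323) - 1950247/(2189166 + 980**2 + 3083*980) = -93522*(-1/4509323) - 1950247/(2189166 + 960400 + 3021340) = 7194/346871 - 1950247/6170906 = -90298661339/305786905018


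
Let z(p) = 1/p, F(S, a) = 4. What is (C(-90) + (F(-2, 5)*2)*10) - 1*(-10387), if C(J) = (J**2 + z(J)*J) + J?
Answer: 18478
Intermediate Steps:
C(J) = 1 + J + J**2 (C(J) = (J**2 + J/J) + J = (J**2 + 1) + J = (1 + J**2) + J = 1 + J + J**2)
(C(-90) + (F(-2, 5)*2)*10) - 1*(-10387) = ((1 - 90*(1 - 90)) + (4*2)*10) - 1*(-10387) = ((1 - 90*(-89)) + 8*10) + 10387 = ((1 + 8010) + 80) + 10387 = (8011 + 80) + 10387 = 8091 + 10387 = 18478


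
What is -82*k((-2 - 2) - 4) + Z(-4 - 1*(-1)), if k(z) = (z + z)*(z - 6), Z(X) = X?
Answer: -18371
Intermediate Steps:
k(z) = 2*z*(-6 + z) (k(z) = (2*z)*(-6 + z) = 2*z*(-6 + z))
-82*k((-2 - 2) - 4) + Z(-4 - 1*(-1)) = -164*((-2 - 2) - 4)*(-6 + ((-2 - 2) - 4)) + (-4 - 1*(-1)) = -164*(-4 - 4)*(-6 + (-4 - 4)) + (-4 + 1) = -164*(-8)*(-6 - 8) - 3 = -164*(-8)*(-14) - 3 = -82*224 - 3 = -18368 - 3 = -18371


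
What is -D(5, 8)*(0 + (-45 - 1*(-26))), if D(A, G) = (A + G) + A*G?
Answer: 1007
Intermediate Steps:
D(A, G) = A + G + A*G
-D(5, 8)*(0 + (-45 - 1*(-26))) = -(5 + 8 + 5*8)*(0 + (-45 - 1*(-26))) = -(5 + 8 + 40)*(0 + (-45 + 26)) = -53*(0 - 19) = -53*(-19) = -1*(-1007) = 1007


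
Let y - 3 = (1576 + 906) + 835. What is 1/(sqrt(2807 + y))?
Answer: sqrt(6127)/6127 ≈ 0.012775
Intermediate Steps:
y = 3320 (y = 3 + ((1576 + 906) + 835) = 3 + (2482 + 835) = 3 + 3317 = 3320)
1/(sqrt(2807 + y)) = 1/(sqrt(2807 + 3320)) = 1/(sqrt(6127)) = sqrt(6127)/6127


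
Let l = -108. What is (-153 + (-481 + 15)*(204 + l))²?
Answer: 2015022321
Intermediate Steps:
(-153 + (-481 + 15)*(204 + l))² = (-153 + (-481 + 15)*(204 - 108))² = (-153 - 466*96)² = (-153 - 44736)² = (-44889)² = 2015022321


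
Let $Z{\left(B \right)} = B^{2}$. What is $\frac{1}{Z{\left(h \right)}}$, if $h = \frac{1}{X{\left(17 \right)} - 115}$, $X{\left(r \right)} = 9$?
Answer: $11236$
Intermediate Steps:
$h = - \frac{1}{106}$ ($h = \frac{1}{9 - 115} = \frac{1}{-106} = - \frac{1}{106} \approx -0.009434$)
$\frac{1}{Z{\left(h \right)}} = \frac{1}{\left(- \frac{1}{106}\right)^{2}} = \frac{1}{\frac{1}{11236}} = 11236$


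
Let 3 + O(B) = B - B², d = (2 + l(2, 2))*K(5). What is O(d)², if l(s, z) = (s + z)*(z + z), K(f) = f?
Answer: 64208169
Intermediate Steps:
l(s, z) = 2*z*(s + z) (l(s, z) = (s + z)*(2*z) = 2*z*(s + z))
d = 90 (d = (2 + 2*2*(2 + 2))*5 = (2 + 2*2*4)*5 = (2 + 16)*5 = 18*5 = 90)
O(B) = -3 + B - B² (O(B) = -3 + (B - B²) = -3 + B - B²)
O(d)² = (-3 + 90 - 1*90²)² = (-3 + 90 - 1*8100)² = (-3 + 90 - 8100)² = (-8013)² = 64208169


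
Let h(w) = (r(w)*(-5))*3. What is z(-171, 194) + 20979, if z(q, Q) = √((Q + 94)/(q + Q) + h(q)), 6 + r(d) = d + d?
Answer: 20979 + 6*√76889/23 ≈ 21051.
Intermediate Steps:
r(d) = -6 + 2*d (r(d) = -6 + (d + d) = -6 + 2*d)
h(w) = 90 - 30*w (h(w) = ((-6 + 2*w)*(-5))*3 = (30 - 10*w)*3 = 90 - 30*w)
z(q, Q) = √(90 - 30*q + (94 + Q)/(Q + q)) (z(q, Q) = √((Q + 94)/(q + Q) + (90 - 30*q)) = √((94 + Q)/(Q + q) + (90 - 30*q)) = √(90 - 30*q + (94 + Q)/(Q + q)))
z(-171, 194) + 20979 = √((94 + 194 + 30*(3 - 1*(-171))*(194 - 171))/(194 - 171)) + 20979 = √((94 + 194 + 30*(3 + 171)*23)/23) + 20979 = √((94 + 194 + 30*174*23)/23) + 20979 = √((94 + 194 + 120060)/23) + 20979 = √((1/23)*120348) + 20979 = √(120348/23) + 20979 = 6*√76889/23 + 20979 = 20979 + 6*√76889/23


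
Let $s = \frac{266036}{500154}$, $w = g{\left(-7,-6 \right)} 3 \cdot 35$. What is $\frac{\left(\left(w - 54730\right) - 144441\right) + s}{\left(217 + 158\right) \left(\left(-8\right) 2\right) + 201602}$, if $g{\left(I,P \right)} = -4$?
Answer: $- \frac{49912985489}{48915561354} \approx -1.0204$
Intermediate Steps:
$w = -420$ ($w = \left(-4\right) 3 \cdot 35 = \left(-12\right) 35 = -420$)
$s = \frac{133018}{250077}$ ($s = 266036 \cdot \frac{1}{500154} = \frac{133018}{250077} \approx 0.53191$)
$\frac{\left(\left(w - 54730\right) - 144441\right) + s}{\left(217 + 158\right) \left(\left(-8\right) 2\right) + 201602} = \frac{\left(\left(-420 - 54730\right) - 144441\right) + \frac{133018}{250077}}{\left(217 + 158\right) \left(\left(-8\right) 2\right) + 201602} = \frac{\left(-55150 - 144441\right) + \frac{133018}{250077}}{375 \left(-16\right) + 201602} = \frac{-199591 + \frac{133018}{250077}}{-6000 + 201602} = - \frac{49912985489}{250077 \cdot 195602} = \left(- \frac{49912985489}{250077}\right) \frac{1}{195602} = - \frac{49912985489}{48915561354}$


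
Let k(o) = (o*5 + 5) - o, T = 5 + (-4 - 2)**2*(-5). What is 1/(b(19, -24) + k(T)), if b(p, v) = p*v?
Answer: -1/1151 ≈ -0.00086881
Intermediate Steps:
T = -175 (T = 5 + (-6)**2*(-5) = 5 + 36*(-5) = 5 - 180 = -175)
k(o) = 5 + 4*o (k(o) = (5*o + 5) - o = (5 + 5*o) - o = 5 + 4*o)
1/(b(19, -24) + k(T)) = 1/(19*(-24) + (5 + 4*(-175))) = 1/(-456 + (5 - 700)) = 1/(-456 - 695) = 1/(-1151) = -1/1151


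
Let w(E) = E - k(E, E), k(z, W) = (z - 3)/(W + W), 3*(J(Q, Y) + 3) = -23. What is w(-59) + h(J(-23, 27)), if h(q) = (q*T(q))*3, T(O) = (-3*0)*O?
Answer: -3512/59 ≈ -59.525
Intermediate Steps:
J(Q, Y) = -32/3 (J(Q, Y) = -3 + (1/3)*(-23) = -3 - 23/3 = -32/3)
k(z, W) = (-3 + z)/(2*W) (k(z, W) = (-3 + z)/((2*W)) = (-3 + z)*(1/(2*W)) = (-3 + z)/(2*W))
T(O) = 0 (T(O) = 0*O = 0)
w(E) = E - (-3 + E)/(2*E)
h(q) = 0 (h(q) = (q*0)*3 = 0*3 = 0)
w(-59) + h(J(-23, 27)) = (-1/2 - 59 + (3/2)/(-59)) + 0 = (-1/2 - 59 + (3/2)*(-1/59)) + 0 = (-1/2 - 59 - 3/118) + 0 = -3512/59 + 0 = -3512/59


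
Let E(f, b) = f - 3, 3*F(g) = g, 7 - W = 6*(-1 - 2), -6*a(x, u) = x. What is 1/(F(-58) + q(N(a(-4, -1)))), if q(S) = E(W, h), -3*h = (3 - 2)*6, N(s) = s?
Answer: 3/8 ≈ 0.37500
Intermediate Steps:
a(x, u) = -x/6
W = 25 (W = 7 - 6*(-1 - 2) = 7 - 6*(-3) = 7 - 1*(-18) = 7 + 18 = 25)
F(g) = g/3
h = -2 (h = -(3 - 2)*6/3 = -6/3 = -1/3*6 = -2)
E(f, b) = -3 + f
q(S) = 22 (q(S) = -3 + 25 = 22)
1/(F(-58) + q(N(a(-4, -1)))) = 1/((1/3)*(-58) + 22) = 1/(-58/3 + 22) = 1/(8/3) = 3/8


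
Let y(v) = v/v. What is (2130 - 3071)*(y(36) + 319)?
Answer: -301120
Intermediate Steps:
y(v) = 1
(2130 - 3071)*(y(36) + 319) = (2130 - 3071)*(1 + 319) = -941*320 = -301120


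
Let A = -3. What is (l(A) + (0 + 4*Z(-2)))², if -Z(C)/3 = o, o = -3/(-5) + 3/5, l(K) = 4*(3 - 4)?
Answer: 8464/25 ≈ 338.56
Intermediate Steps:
l(K) = -4 (l(K) = 4*(-1) = -4)
o = 6/5 (o = -3*(-⅕) + 3*(⅕) = ⅗ + ⅗ = 6/5 ≈ 1.2000)
Z(C) = -18/5 (Z(C) = -3*6/5 = -18/5)
(l(A) + (0 + 4*Z(-2)))² = (-4 + (0 + 4*(-18/5)))² = (-4 + (0 - 72/5))² = (-4 - 72/5)² = (-92/5)² = 8464/25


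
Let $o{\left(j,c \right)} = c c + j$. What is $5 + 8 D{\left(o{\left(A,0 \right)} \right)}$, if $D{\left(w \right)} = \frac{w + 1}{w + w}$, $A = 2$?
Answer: $11$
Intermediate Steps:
$o{\left(j,c \right)} = j + c^{2}$ ($o{\left(j,c \right)} = c^{2} + j = j + c^{2}$)
$D{\left(w \right)} = \frac{1 + w}{2 w}$
$5 + 8 D{\left(o{\left(A,0 \right)} \right)} = 5 + 8 \frac{1 + \left(2 + 0^{2}\right)}{2 \left(2 + 0^{2}\right)} = 5 + 8 \frac{1 + \left(2 + 0\right)}{2 \left(2 + 0\right)} = 5 + 8 \frac{1 + 2}{2 \cdot 2} = 5 + 8 \cdot \frac{1}{2} \cdot \frac{1}{2} \cdot 3 = 5 + 8 \cdot \frac{3}{4} = 5 + 6 = 11$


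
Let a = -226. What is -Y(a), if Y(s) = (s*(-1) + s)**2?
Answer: 0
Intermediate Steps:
Y(s) = 0 (Y(s) = (-s + s)**2 = 0**2 = 0)
-Y(a) = -1*0 = 0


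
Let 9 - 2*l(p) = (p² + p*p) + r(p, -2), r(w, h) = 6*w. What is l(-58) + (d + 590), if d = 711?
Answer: -3769/2 ≈ -1884.5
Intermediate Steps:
l(p) = 9/2 - p² - 3*p (l(p) = 9/2 - ((p² + p*p) + 6*p)/2 = 9/2 - ((p² + p²) + 6*p)/2 = 9/2 - (2*p² + 6*p)/2 = 9/2 + (-p² - 3*p) = 9/2 - p² - 3*p)
l(-58) + (d + 590) = (9/2 - 1*(-58)² - 3*(-58)) + (711 + 590) = (9/2 - 1*3364 + 174) + 1301 = (9/2 - 3364 + 174) + 1301 = -6371/2 + 1301 = -3769/2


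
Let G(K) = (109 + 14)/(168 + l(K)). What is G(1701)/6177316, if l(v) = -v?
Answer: -41/3156608476 ≈ -1.2989e-8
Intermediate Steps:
G(K) = 123/(168 - K) (G(K) = (109 + 14)/(168 - K) = 123/(168 - K))
G(1701)/6177316 = -123/(-168 + 1701)/6177316 = -123/1533*(1/6177316) = -123*1/1533*(1/6177316) = -41/511*1/6177316 = -41/3156608476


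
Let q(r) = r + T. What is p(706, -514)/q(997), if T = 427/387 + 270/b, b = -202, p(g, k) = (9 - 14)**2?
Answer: 977175/38960621 ≈ 0.025081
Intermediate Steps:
p(g, k) = 25 (p(g, k) = (-5)**2 = 25)
T = -9118/39087 (T = 427/387 + 270/(-202) = 427*(1/387) + 270*(-1/202) = 427/387 - 135/101 = -9118/39087 ≈ -0.23327)
q(r) = -9118/39087 + r (q(r) = r - 9118/39087 = -9118/39087 + r)
p(706, -514)/q(997) = 25/(-9118/39087 + 997) = 25/(38960621/39087) = 25*(39087/38960621) = 977175/38960621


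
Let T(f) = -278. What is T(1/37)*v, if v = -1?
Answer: 278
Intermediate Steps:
T(1/37)*v = -278*(-1) = 278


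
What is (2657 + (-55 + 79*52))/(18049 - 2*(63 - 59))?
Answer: 6710/18041 ≈ 0.37193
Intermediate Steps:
(2657 + (-55 + 79*52))/(18049 - 2*(63 - 59)) = (2657 + (-55 + 4108))/(18049 - 2*4) = (2657 + 4053)/(18049 - 8) = 6710/18041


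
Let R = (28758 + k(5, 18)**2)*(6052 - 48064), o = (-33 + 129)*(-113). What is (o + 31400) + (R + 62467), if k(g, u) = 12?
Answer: -1214147805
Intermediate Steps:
o = -10848 (o = 96*(-113) = -10848)
R = -1214230824 (R = (28758 + 12**2)*(6052 - 48064) = (28758 + 144)*(-42012) = 28902*(-42012) = -1214230824)
(o + 31400) + (R + 62467) = (-10848 + 31400) + (-1214230824 + 62467) = 20552 - 1214168357 = -1214147805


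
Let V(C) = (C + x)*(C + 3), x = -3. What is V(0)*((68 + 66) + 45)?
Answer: -1611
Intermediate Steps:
V(C) = (-3 + C)*(3 + C) (V(C) = (C - 3)*(C + 3) = (-3 + C)*(3 + C))
V(0)*((68 + 66) + 45) = (-9 + 0²)*((68 + 66) + 45) = (-9 + 0)*(134 + 45) = -9*179 = -1611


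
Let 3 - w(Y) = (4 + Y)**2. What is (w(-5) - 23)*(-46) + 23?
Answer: 989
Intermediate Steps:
w(Y) = 3 - (4 + Y)**2
(w(-5) - 23)*(-46) + 23 = ((3 - (4 - 5)**2) - 23)*(-46) + 23 = ((3 - 1*(-1)**2) - 23)*(-46) + 23 = ((3 - 1*1) - 23)*(-46) + 23 = ((3 - 1) - 23)*(-46) + 23 = (2 - 23)*(-46) + 23 = -21*(-46) + 23 = 966 + 23 = 989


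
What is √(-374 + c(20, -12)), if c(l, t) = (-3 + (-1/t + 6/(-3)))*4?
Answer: I*√3543/3 ≈ 19.841*I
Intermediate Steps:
c(l, t) = -20 - 4/t (c(l, t) = (-3 + (-1/t + 6*(-⅓)))*4 = (-3 + (-1/t - 2))*4 = (-3 + (-2 - 1/t))*4 = (-5 - 1/t)*4 = -20 - 4/t)
√(-374 + c(20, -12)) = √(-374 + (-20 - 4/(-12))) = √(-374 + (-20 - 4*(-1/12))) = √(-374 + (-20 + ⅓)) = √(-374 - 59/3) = √(-1181/3) = I*√3543/3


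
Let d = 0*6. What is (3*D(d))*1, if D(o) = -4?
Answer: -12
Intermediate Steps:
d = 0
(3*D(d))*1 = (3*(-4))*1 = -12*1 = -12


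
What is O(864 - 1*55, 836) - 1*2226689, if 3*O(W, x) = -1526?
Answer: -6681593/3 ≈ -2.2272e+6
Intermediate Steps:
O(W, x) = -1526/3 (O(W, x) = (1/3)*(-1526) = -1526/3)
O(864 - 1*55, 836) - 1*2226689 = -1526/3 - 1*2226689 = -1526/3 - 2226689 = -6681593/3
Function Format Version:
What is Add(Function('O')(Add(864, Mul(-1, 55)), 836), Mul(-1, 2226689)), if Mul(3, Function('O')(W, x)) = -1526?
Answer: Rational(-6681593, 3) ≈ -2.2272e+6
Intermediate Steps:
Function('O')(W, x) = Rational(-1526, 3) (Function('O')(W, x) = Mul(Rational(1, 3), -1526) = Rational(-1526, 3))
Add(Function('O')(Add(864, Mul(-1, 55)), 836), Mul(-1, 2226689)) = Add(Rational(-1526, 3), Mul(-1, 2226689)) = Add(Rational(-1526, 3), -2226689) = Rational(-6681593, 3)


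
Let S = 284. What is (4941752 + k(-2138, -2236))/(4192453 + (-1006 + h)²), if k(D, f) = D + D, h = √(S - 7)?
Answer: 6424601802654/6772116944717 + 2483550428*√277/6772116944717 ≈ 0.95479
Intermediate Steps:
h = √277 (h = √(284 - 7) = √277 ≈ 16.643)
k(D, f) = 2*D
(4941752 + k(-2138, -2236))/(4192453 + (-1006 + h)²) = (4941752 + 2*(-2138))/(4192453 + (-1006 + √277)²) = (4941752 - 4276)/(4192453 + (-1006 + √277)²) = 4937476/(4192453 + (-1006 + √277)²)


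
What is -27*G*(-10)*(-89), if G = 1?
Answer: -24030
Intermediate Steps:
-27*G*(-10)*(-89) = -27*(-10)*(-89) = 270*(-89) = -24030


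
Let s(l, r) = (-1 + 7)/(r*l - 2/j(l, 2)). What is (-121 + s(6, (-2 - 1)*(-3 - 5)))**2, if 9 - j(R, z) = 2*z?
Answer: 1885643776/128881 ≈ 14631.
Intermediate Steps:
j(R, z) = 9 - 2*z
s(l, r) = 6/(-2/5 + l*r) (s(l, r) = (-1 + 7)/(r*l - 2/(9 - 2*2)) = 6/(l*r - 2/(9 - 4)) = 6/(l*r - 2/5) = 6/(-2/5 + l*r))
(-121 + s(6, (-2 - 1)*(-3 - 5)))**2 = (-121 + 30/(-2 + 5*6*((-2 - 1)*(-3 - 5))))**2 = (-121 + 30/(-2 + 5*6*(-3*(-8))))**2 = (-121 + 30/(-2 + 5*6*24))**2 = (-121 + 30/(-2 + 720))**2 = (-121 + 30/718)**2 = (-121 + 30*(1/718))**2 = (-121 + 15/359)**2 = (-43424/359)**2 = 1885643776/128881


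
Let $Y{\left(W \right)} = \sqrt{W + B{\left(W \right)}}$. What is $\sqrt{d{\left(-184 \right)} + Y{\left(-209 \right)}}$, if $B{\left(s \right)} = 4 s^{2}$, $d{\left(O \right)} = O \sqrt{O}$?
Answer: $\sqrt{\sqrt{174515} - 368 i \sqrt{46}} \approx 38.395 - 32.503 i$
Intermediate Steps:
$d{\left(O \right)} = O^{\frac{3}{2}}$
$Y{\left(W \right)} = \sqrt{W + 4 W^{2}}$
$\sqrt{d{\left(-184 \right)} + Y{\left(-209 \right)}} = \sqrt{\left(-184\right)^{\frac{3}{2}} + \sqrt{- 209 \left(1 + 4 \left(-209\right)\right)}} = \sqrt{- 368 i \sqrt{46} + \sqrt{- 209 \left(1 - 836\right)}} = \sqrt{- 368 i \sqrt{46} + \sqrt{\left(-209\right) \left(-835\right)}} = \sqrt{- 368 i \sqrt{46} + \sqrt{174515}} = \sqrt{\sqrt{174515} - 368 i \sqrt{46}}$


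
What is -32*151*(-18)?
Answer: 86976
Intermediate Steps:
-32*151*(-18) = -4832*(-18) = 86976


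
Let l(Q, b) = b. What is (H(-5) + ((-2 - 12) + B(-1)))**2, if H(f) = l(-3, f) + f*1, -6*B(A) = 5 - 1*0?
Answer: 22201/36 ≈ 616.69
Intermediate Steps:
B(A) = -5/6 (B(A) = -(5 - 1*0)/6 = -(5 + 0)/6 = -1/6*5 = -5/6)
H(f) = 2*f (H(f) = f + f*1 = f + f = 2*f)
(H(-5) + ((-2 - 12) + B(-1)))**2 = (2*(-5) + ((-2 - 12) - 5/6))**2 = (-10 + (-14 - 5/6))**2 = (-10 - 89/6)**2 = (-149/6)**2 = 22201/36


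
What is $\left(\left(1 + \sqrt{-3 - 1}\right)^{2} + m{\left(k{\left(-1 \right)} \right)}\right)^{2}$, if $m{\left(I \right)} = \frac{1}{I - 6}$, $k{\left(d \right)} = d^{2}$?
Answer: $- \frac{144}{25} - \frac{128 i}{5} \approx -5.76 - 25.6 i$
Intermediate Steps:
$m{\left(I \right)} = \frac{1}{-6 + I}$
$\left(\left(1 + \sqrt{-3 - 1}\right)^{2} + m{\left(k{\left(-1 \right)} \right)}\right)^{2} = \left(\left(1 + \sqrt{-3 - 1}\right)^{2} + \frac{1}{-6 + \left(-1\right)^{2}}\right)^{2} = \left(\left(1 + \sqrt{-4}\right)^{2} + \frac{1}{-6 + 1}\right)^{2} = \left(\left(1 + 2 i\right)^{2} + \frac{1}{-5}\right)^{2} = \left(\left(1 + 2 i\right)^{2} - \frac{1}{5}\right)^{2} = \left(- \frac{1}{5} + \left(1 + 2 i\right)^{2}\right)^{2}$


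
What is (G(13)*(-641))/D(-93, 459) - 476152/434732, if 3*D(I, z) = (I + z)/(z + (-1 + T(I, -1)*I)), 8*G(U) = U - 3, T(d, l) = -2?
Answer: -56095494051/13259326 ≈ -4230.6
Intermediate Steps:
G(U) = -3/8 + U/8 (G(U) = (U - 3)/8 = (-3 + U)/8 = -3/8 + U/8)
D(I, z) = (I + z)/(3*(-1 + z - 2*I)) (D(I, z) = ((I + z)/(z + (-1 - 2*I)))/3 = ((I + z)/(-1 + z - 2*I))/3 = (I + z)/(3*(-1 + z - 2*I)))
(G(13)*(-641))/D(-93, 459) - 476152/434732 = ((-3/8 + (1/8)*13)*(-641))/(((-93 + 459)/(3*(-1 + 459 - 2*(-93))))) - 476152/434732 = ((-3/8 + 13/8)*(-641))/(((1/3)*366/(-1 + 459 + 186))) - 476152*1/434732 = ((5/4)*(-641))/(((1/3)*366/644)) - 119038/108683 = -3205/(4*((1/3)*(1/644)*366)) - 119038/108683 = -3205/(4*61/322) - 119038/108683 = -3205/4*322/61 - 119038/108683 = -516005/122 - 119038/108683 = -56095494051/13259326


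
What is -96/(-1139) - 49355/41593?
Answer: -52222417/47374427 ≈ -1.1023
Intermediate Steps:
-96/(-1139) - 49355/41593 = -96*(-1/1139) - 49355*1/41593 = 96/1139 - 49355/41593 = -52222417/47374427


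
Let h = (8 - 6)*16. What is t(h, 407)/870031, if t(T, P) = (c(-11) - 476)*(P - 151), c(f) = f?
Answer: -124672/870031 ≈ -0.14330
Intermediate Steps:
h = 32 (h = 2*16 = 32)
t(T, P) = 73537 - 487*P (t(T, P) = (-11 - 476)*(P - 151) = -487*(-151 + P) = 73537 - 487*P)
t(h, 407)/870031 = (73537 - 487*407)/870031 = (73537 - 198209)*(1/870031) = -124672*1/870031 = -124672/870031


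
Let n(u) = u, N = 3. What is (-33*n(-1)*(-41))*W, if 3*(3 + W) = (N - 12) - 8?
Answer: 11726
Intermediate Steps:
W = -26/3 (W = -3 + ((3 - 12) - 8)/3 = -3 + (-9 - 8)/3 = -3 + (⅓)*(-17) = -3 - 17/3 = -26/3 ≈ -8.6667)
(-33*n(-1)*(-41))*W = -(-33)*(-41)*(-26/3) = -33*41*(-26/3) = -1353*(-26/3) = 11726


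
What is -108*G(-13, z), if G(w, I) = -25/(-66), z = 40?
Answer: -450/11 ≈ -40.909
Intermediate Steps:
G(w, I) = 25/66 (G(w, I) = -25*(-1/66) = 25/66)
-108*G(-13, z) = -108*25/66 = -450/11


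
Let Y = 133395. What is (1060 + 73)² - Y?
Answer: 1150294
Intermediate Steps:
(1060 + 73)² - Y = (1060 + 73)² - 1*133395 = 1133² - 133395 = 1283689 - 133395 = 1150294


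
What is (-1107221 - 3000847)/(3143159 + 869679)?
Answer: -2054034/2006419 ≈ -1.0237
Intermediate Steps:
(-1107221 - 3000847)/(3143159 + 869679) = -4108068/4012838 = -4108068*1/4012838 = -2054034/2006419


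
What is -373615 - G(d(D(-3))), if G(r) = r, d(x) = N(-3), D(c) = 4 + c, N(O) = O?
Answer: -373612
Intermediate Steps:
d(x) = -3
-373615 - G(d(D(-3))) = -373615 - 1*(-3) = -373615 + 3 = -373612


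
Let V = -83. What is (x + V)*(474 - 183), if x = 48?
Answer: -10185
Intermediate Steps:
(x + V)*(474 - 183) = (48 - 83)*(474 - 183) = -35*291 = -10185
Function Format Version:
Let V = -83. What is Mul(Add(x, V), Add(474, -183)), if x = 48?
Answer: -10185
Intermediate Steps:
Mul(Add(x, V), Add(474, -183)) = Mul(Add(48, -83), Add(474, -183)) = Mul(-35, 291) = -10185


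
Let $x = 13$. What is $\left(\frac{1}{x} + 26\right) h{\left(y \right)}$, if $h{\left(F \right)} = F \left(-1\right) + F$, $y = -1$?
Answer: $0$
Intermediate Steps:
$h{\left(F \right)} = 0$ ($h{\left(F \right)} = - F + F = 0$)
$\left(\frac{1}{x} + 26\right) h{\left(y \right)} = \left(\frac{1}{13} + 26\right) 0 = \frac{339}{13} \cdot 0 = 0$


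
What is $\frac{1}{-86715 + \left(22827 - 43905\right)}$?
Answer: $- \frac{1}{107793} \approx -9.277 \cdot 10^{-6}$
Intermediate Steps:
$\frac{1}{-86715 + \left(22827 - 43905\right)} = \frac{1}{-86715 - 21078} = \frac{1}{-107793} = - \frac{1}{107793}$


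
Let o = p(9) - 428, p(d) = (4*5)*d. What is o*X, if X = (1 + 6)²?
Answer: -12152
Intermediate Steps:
p(d) = 20*d
o = -248 (o = 20*9 - 428 = 180 - 428 = -248)
X = 49 (X = 7² = 49)
o*X = -248*49 = -12152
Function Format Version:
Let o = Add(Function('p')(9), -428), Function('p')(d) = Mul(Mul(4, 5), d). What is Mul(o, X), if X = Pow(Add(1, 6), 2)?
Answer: -12152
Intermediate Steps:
Function('p')(d) = Mul(20, d)
o = -248 (o = Add(Mul(20, 9), -428) = Add(180, -428) = -248)
X = 49 (X = Pow(7, 2) = 49)
Mul(o, X) = Mul(-248, 49) = -12152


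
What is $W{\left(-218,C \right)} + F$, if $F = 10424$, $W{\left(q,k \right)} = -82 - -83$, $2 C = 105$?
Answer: $10425$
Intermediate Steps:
$C = \frac{105}{2}$ ($C = \frac{1}{2} \cdot 105 = \frac{105}{2} \approx 52.5$)
$W{\left(q,k \right)} = 1$ ($W{\left(q,k \right)} = -82 + 83 = 1$)
$W{\left(-218,C \right)} + F = 1 + 10424 = 10425$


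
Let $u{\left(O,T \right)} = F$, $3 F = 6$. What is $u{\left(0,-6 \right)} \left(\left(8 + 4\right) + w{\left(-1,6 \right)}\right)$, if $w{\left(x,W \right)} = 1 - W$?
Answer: $14$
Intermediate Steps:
$F = 2$ ($F = \frac{1}{3} \cdot 6 = 2$)
$u{\left(O,T \right)} = 2$
$u{\left(0,-6 \right)} \left(\left(8 + 4\right) + w{\left(-1,6 \right)}\right) = 2 \left(\left(8 + 4\right) + \left(1 - 6\right)\right) = 2 \left(12 + \left(1 - 6\right)\right) = 2 \left(12 - 5\right) = 2 \cdot 7 = 14$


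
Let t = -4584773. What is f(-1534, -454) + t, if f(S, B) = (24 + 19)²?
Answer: -4582924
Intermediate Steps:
f(S, B) = 1849 (f(S, B) = 43² = 1849)
f(-1534, -454) + t = 1849 - 4584773 = -4582924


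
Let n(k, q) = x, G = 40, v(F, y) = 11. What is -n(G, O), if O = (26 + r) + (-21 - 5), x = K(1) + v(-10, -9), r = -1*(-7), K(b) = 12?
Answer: -23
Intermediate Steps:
r = 7
x = 23 (x = 12 + 11 = 23)
O = 7 (O = (26 + 7) + (-21 - 5) = 33 - 26 = 7)
n(k, q) = 23
-n(G, O) = -1*23 = -23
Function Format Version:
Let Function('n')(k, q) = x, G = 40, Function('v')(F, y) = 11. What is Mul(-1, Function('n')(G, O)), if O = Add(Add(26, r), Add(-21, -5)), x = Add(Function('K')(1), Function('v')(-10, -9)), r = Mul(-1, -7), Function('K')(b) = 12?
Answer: -23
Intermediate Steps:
r = 7
x = 23 (x = Add(12, 11) = 23)
O = 7 (O = Add(Add(26, 7), Add(-21, -5)) = Add(33, -26) = 7)
Function('n')(k, q) = 23
Mul(-1, Function('n')(G, O)) = Mul(-1, 23) = -23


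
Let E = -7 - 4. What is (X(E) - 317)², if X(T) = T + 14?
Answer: 98596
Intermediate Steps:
E = -11
X(T) = 14 + T
(X(E) - 317)² = ((14 - 11) - 317)² = (3 - 317)² = (-314)² = 98596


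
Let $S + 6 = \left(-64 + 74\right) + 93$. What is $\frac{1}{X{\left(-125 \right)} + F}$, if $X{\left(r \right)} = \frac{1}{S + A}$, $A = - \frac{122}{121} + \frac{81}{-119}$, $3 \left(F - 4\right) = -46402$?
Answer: $- \frac{4117152}{63664850563} \approx -6.4669 \cdot 10^{-5}$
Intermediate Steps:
$F = - \frac{46390}{3}$ ($F = 4 + \frac{1}{3} \left(-46402\right) = 4 - \frac{46402}{3} = - \frac{46390}{3} \approx -15463.0$)
$S = 97$ ($S = -6 + \left(\left(-64 + 74\right) + 93\right) = -6 + \left(10 + 93\right) = -6 + 103 = 97$)
$A = - \frac{24319}{14399}$ ($A = \left(-122\right) \frac{1}{121} + 81 \left(- \frac{1}{119}\right) = - \frac{122}{121} - \frac{81}{119} = - \frac{24319}{14399} \approx -1.6889$)
$X{\left(r \right)} = \frac{14399}{1372384}$ ($X{\left(r \right)} = \frac{1}{97 - \frac{24319}{14399}} = \frac{1}{\frac{1372384}{14399}} = \frac{14399}{1372384}$)
$\frac{1}{X{\left(-125 \right)} + F} = \frac{1}{\frac{14399}{1372384} - \frac{46390}{3}} = \frac{1}{- \frac{63664850563}{4117152}} = - \frac{4117152}{63664850563}$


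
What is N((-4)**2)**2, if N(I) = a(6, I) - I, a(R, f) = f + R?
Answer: 36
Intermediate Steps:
a(R, f) = R + f
N(I) = 6 (N(I) = (6 + I) - I = 6)
N((-4)**2)**2 = 6**2 = 36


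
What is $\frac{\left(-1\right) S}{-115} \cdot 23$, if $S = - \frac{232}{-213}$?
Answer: $\frac{232}{1065} \approx 0.21784$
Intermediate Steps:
$S = \frac{232}{213}$ ($S = \left(-232\right) \left(- \frac{1}{213}\right) = \frac{232}{213} \approx 1.0892$)
$\frac{\left(-1\right) S}{-115} \cdot 23 = \frac{\left(-1\right) \frac{232}{213}}{-115} \cdot 23 = \left(- \frac{232}{213}\right) \left(- \frac{1}{115}\right) 23 = \frac{232}{24495} \cdot 23 = \frac{232}{1065}$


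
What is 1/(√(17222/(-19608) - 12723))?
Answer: -2*I*√305749757253/124744903 ≈ -0.0088652*I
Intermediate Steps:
1/(√(17222/(-19608) - 12723)) = 1/(√(17222*(-1/19608) - 12723)) = 1/(√(-8611/9804 - 12723)) = 1/(√(-124744903/9804)) = 1/(I*√305749757253/4902) = -2*I*√305749757253/124744903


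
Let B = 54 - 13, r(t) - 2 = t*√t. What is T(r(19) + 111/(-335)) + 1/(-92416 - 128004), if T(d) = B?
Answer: 9037219/220420 ≈ 41.000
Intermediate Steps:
r(t) = 2 + t^(3/2) (r(t) = 2 + t*√t = 2 + t^(3/2))
B = 41
T(d) = 41
T(r(19) + 111/(-335)) + 1/(-92416 - 128004) = 41 + 1/(-92416 - 128004) = 41 + 1/(-220420) = 41 - 1/220420 = 9037219/220420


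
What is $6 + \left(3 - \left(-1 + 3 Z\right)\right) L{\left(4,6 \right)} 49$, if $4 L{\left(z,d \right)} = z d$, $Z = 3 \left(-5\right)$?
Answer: $14412$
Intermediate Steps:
$Z = -15$
$L{\left(z,d \right)} = \frac{d z}{4}$ ($L{\left(z,d \right)} = \frac{z d}{4} = \frac{d z}{4}$)
$6 + \left(3 - \left(-1 + 3 Z\right)\right) L{\left(4,6 \right)} 49 = 6 + \left(3 + \left(1 - -45\right)\right) \frac{1}{4} \cdot 6 \cdot 4 \cdot 49 = 6 + \left(3 + \left(1 + 45\right)\right) 6 \cdot 49 = 6 + \left(3 + 46\right) 6 \cdot 49 = 6 + 49 \cdot 6 \cdot 49 = 6 + 294 \cdot 49 = 6 + 14406 = 14412$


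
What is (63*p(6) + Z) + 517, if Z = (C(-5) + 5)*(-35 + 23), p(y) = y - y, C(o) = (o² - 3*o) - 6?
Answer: 49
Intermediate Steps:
C(o) = -6 + o² - 3*o
p(y) = 0
Z = -468 (Z = ((-6 + (-5)² - 3*(-5)) + 5)*(-35 + 23) = ((-6 + 25 + 15) + 5)*(-12) = (34 + 5)*(-12) = 39*(-12) = -468)
(63*p(6) + Z) + 517 = (63*0 - 468) + 517 = (0 - 468) + 517 = -468 + 517 = 49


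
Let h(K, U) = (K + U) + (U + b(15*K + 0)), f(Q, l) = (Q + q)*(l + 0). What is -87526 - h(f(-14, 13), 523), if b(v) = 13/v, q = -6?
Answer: -26493599/300 ≈ -88312.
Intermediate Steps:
f(Q, l) = l*(-6 + Q) (f(Q, l) = (Q - 6)*(l + 0) = (-6 + Q)*l = l*(-6 + Q))
h(K, U) = K + 2*U + 13/(15*K) (h(K, U) = (K + U) + (U + 13/(15*K + 0)) = (K + U) + (U + 13/((15*K))) = (K + U) + (U + 13*(1/(15*K))) = (K + U) + (U + 13/(15*K)) = K + 2*U + 13/(15*K))
-87526 - h(f(-14, 13), 523) = -87526 - (13*(-6 - 14) + 2*523 + 13/(15*((13*(-6 - 14))))) = -87526 - (13*(-20) + 1046 + 13/(15*((13*(-20))))) = -87526 - (-260 + 1046 + (13/15)/(-260)) = -87526 - (-260 + 1046 + (13/15)*(-1/260)) = -87526 - (-260 + 1046 - 1/300) = -87526 - 1*235799/300 = -87526 - 235799/300 = -26493599/300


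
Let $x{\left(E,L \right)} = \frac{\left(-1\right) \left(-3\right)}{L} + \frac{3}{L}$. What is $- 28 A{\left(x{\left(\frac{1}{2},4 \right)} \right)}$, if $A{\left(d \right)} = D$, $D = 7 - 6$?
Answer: $-28$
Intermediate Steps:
$x{\left(E,L \right)} = \frac{6}{L}$ ($x{\left(E,L \right)} = \frac{3}{L} + \frac{3}{L} = \frac{6}{L}$)
$D = 1$
$A{\left(d \right)} = 1$
$- 28 A{\left(x{\left(\frac{1}{2},4 \right)} \right)} = \left(-28\right) 1 = -28$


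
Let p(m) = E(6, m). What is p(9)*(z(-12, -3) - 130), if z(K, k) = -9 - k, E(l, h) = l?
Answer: -816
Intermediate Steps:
p(m) = 6
p(9)*(z(-12, -3) - 130) = 6*((-9 - 1*(-3)) - 130) = 6*((-9 + 3) - 130) = 6*(-6 - 130) = 6*(-136) = -816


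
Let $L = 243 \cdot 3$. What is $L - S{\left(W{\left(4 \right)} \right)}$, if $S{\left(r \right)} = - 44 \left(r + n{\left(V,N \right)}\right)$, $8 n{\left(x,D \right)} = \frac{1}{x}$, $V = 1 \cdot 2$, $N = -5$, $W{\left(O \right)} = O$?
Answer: $\frac{3631}{4} \approx 907.75$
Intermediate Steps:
$V = 2$
$n{\left(x,D \right)} = \frac{1}{8 x}$
$L = 729$
$S{\left(r \right)} = - \frac{11}{4} - 44 r$ ($S{\left(r \right)} = - 44 \left(r + \frac{1}{8 \cdot 2}\right) = - 44 \left(r + \frac{1}{8} \cdot \frac{1}{2}\right) = - 44 \left(r + \frac{1}{16}\right) = - 44 \left(\frac{1}{16} + r\right) = - \frac{11}{4} - 44 r$)
$L - S{\left(W{\left(4 \right)} \right)} = 729 - \left(- \frac{11}{4} - 176\right) = 729 - - \frac{715}{4} = 729 + \frac{715}{4} = \frac{3631}{4}$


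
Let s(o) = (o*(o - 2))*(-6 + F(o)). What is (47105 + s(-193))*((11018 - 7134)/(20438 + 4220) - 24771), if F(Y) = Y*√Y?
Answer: 54576456426485/12329 + 2218287641413935*I*√193/12329 ≈ 4.4267e+9 + 2.4996e+12*I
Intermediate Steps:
F(Y) = Y^(3/2)
s(o) = o*(-6 + o^(3/2))*(-2 + o) (s(o) = (o*(o - 2))*(-6 + o^(3/2)) = (o*(-2 + o))*(-6 + o^(3/2)) = o*(-6 + o^(3/2))*(-2 + o))
(47105 + s(-193))*((11018 - 7134)/(20438 + 4220) - 24771) = (47105 - 193*(12 + (-193)^(5/2) - 6*(-193) - (-386)*I*√193))*((11018 - 7134)/(20438 + 4220) - 24771) = (47105 - 193*(12 + 37249*I*√193 + 1158 - (-386)*I*√193))*(3884/24658 - 24771) = (47105 - 193*(12 + 37249*I*√193 + 1158 + 386*I*√193))*(3884*(1/24658) - 24771) = (47105 - 193*(1170 + 37635*I*√193))*(1942/12329 - 24771) = (47105 + (-225810 - 7263555*I*√193))*(-305399717/12329) = (-178705 - 7263555*I*√193)*(-305399717/12329) = 54576456426485/12329 + 2218287641413935*I*√193/12329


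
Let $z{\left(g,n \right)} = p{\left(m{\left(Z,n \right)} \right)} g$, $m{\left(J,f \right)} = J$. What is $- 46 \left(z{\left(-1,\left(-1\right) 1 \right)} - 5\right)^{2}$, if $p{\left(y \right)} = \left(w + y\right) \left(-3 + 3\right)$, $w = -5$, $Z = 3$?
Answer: $-1150$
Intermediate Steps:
$p{\left(y \right)} = 0$ ($p{\left(y \right)} = \left(-5 + y\right) \left(-3 + 3\right) = \left(-5 + y\right) 0 = 0$)
$z{\left(g,n \right)} = 0$ ($z{\left(g,n \right)} = 0 g = 0$)
$- 46 \left(z{\left(-1,\left(-1\right) 1 \right)} - 5\right)^{2} = - 46 \left(0 - 5\right)^{2} = - 46 \left(-5\right)^{2} = \left(-46\right) 25 = -1150$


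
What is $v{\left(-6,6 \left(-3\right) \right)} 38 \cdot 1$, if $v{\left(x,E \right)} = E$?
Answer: $-684$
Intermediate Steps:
$v{\left(-6,6 \left(-3\right) \right)} 38 \cdot 1 = 6 \left(-3\right) 38 \cdot 1 = \left(-18\right) 38 \cdot 1 = \left(-684\right) 1 = -684$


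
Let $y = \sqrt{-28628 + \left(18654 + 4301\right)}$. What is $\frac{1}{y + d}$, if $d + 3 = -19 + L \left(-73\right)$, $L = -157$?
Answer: $\frac{123}{1407058} - \frac{i \sqrt{5673}}{130856394} \approx 8.7416 \cdot 10^{-5} - 5.7559 \cdot 10^{-7} i$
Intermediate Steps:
$d = 11439$ ($d = -3 - -11442 = -3 + \left(-19 + 11461\right) = -3 + 11442 = 11439$)
$y = i \sqrt{5673}$ ($y = \sqrt{-28628 + 22955} = \sqrt{-5673} = i \sqrt{5673} \approx 75.319 i$)
$\frac{1}{y + d} = \frac{1}{i \sqrt{5673} + 11439} = \frac{1}{11439 + i \sqrt{5673}}$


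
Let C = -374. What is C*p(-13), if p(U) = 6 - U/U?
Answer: -1870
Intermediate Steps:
p(U) = 5 (p(U) = 6 - 1*1 = 6 - 1 = 5)
C*p(-13) = -374*5 = -1870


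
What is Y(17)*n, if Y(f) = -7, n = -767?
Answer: 5369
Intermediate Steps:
Y(17)*n = -7*(-767) = 5369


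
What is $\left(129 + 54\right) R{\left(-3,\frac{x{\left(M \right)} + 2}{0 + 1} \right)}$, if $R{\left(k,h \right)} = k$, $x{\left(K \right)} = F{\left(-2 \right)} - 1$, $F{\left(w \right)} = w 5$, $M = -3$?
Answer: $-549$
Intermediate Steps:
$F{\left(w \right)} = 5 w$
$x{\left(K \right)} = -11$ ($x{\left(K \right)} = 5 \left(-2\right) - 1 = -10 - 1 = -11$)
$\left(129 + 54\right) R{\left(-3,\frac{x{\left(M \right)} + 2}{0 + 1} \right)} = \left(129 + 54\right) \left(-3\right) = 183 \left(-3\right) = -549$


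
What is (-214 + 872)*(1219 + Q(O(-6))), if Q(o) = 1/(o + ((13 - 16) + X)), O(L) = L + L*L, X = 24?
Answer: 40907860/51 ≈ 8.0212e+5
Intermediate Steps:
O(L) = L + L²
Q(o) = 1/(21 + o) (Q(o) = 1/(o + ((13 - 16) + 24)) = 1/(o + (-3 + 24)) = 1/(o + 21) = 1/(21 + o))
(-214 + 872)*(1219 + Q(O(-6))) = (-214 + 872)*(1219 + 1/(21 - 6*(1 - 6))) = 658*(1219 + 1/(21 - 6*(-5))) = 658*(1219 + 1/(21 + 30)) = 658*(1219 + 1/51) = 658*(62170/51) = 40907860/51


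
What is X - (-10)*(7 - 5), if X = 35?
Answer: 55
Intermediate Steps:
X - (-10)*(7 - 5) = 35 - (-10)*(7 - 5) = 35 - (-10)*2 = 35 - 1*(-20) = 35 + 20 = 55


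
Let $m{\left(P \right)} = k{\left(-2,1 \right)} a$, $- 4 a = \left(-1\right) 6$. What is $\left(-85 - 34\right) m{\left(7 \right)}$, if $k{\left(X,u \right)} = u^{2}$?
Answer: $- \frac{357}{2} \approx -178.5$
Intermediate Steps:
$a = \frac{3}{2}$ ($a = - \frac{\left(-1\right) 6}{4} = \left(- \frac{1}{4}\right) \left(-6\right) = \frac{3}{2} \approx 1.5$)
$m{\left(P \right)} = \frac{3}{2}$ ($m{\left(P \right)} = 1^{2} \cdot \frac{3}{2} = 1 \cdot \frac{3}{2} = \frac{3}{2}$)
$\left(-85 - 34\right) m{\left(7 \right)} = \left(-85 - 34\right) \frac{3}{2} = \left(-119\right) \frac{3}{2} = - \frac{357}{2}$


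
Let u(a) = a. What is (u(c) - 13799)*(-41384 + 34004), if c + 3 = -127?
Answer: 102796020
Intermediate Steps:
c = -130 (c = -3 - 127 = -130)
(u(c) - 13799)*(-41384 + 34004) = (-130 - 13799)*(-41384 + 34004) = -13929*(-7380) = 102796020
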